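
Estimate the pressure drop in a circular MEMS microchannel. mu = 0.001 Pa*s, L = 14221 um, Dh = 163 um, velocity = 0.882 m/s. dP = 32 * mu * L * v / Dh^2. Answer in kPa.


Step 1: Convert to SI: L = 14221e-6 m, Dh = 163e-6 m
Step 2: dP = 32 * 0.001 * 14221e-6 * 0.882 / (163e-6)^2
Step 3: dP = 15106.84 Pa
Step 4: Convert to kPa: dP = 15.11 kPa


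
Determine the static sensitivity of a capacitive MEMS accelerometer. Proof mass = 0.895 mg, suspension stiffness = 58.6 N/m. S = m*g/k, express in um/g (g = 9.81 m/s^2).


Step 1: Convert mass: m = 0.895 mg = 8.95e-07 kg
Step 2: S = m * g / k = 8.95e-07 * 9.81 / 58.6
Step 3: S = 1.50e-07 m/g
Step 4: Convert to um/g: S = 0.15 um/g


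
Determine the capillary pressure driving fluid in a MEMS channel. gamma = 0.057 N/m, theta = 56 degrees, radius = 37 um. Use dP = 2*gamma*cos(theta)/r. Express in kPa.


Step 1: cos(56 deg) = 0.5592
Step 2: Convert r to m: r = 37e-6 m
Step 3: dP = 2 * 0.057 * 0.5592 / 37e-6 = 1722.9 Pa
Step 4: Convert Pa to kPa (divide by 1000).
dP = 1.72 kPa


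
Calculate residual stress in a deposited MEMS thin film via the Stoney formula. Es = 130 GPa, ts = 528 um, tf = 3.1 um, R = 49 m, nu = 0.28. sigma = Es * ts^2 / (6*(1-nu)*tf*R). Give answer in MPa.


Step 1: Compute numerator: Es * ts^2 = 130 * 528^2 = 36241920 (GPa*um^2)
Step 2: Compute denominator (R in um): 6*(1-nu)*tf*R = 6*0.72*3.1*49e6 = 656208000.0 (um^2)
Step 3: sigma (GPa) = 36241920 / 656208000.0 = 5.5229e-02 GPa
Step 4: Convert to MPa (x1000): sigma = 55.2 MPa


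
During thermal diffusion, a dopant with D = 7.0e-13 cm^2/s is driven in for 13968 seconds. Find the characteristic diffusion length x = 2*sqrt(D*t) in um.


Step 1: Compute D*t = 7.0e-13 * 13968 = 9.7776e-09 cm^2
Step 2: sqrt(D*t) = 9.88817e-05 cm
Step 3: x = 2 * 9.88817e-05 cm = 1.977634e-04 cm
Step 4: Convert to um (1 cm = 1e4 um): x = 1.978 um


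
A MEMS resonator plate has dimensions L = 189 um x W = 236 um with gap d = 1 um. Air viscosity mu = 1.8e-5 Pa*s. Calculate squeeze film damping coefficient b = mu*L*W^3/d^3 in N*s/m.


Step 1: Convert to SI.
L = 189e-6 m, W = 236e-6 m, d = 1e-6 m
Step 2: W^3 = (236e-6)^3 = 1.31e-11 m^3
Step 3: d^3 = (1e-6)^3 = 1.00e-18 m^3
Step 4: b = 1.8e-5 * 189e-6 * 1.31e-11 / 1.00e-18
b = 4.47e-02 N*s/m


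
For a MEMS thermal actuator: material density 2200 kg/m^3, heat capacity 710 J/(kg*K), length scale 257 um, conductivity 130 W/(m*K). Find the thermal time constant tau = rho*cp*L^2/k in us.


Step 1: Convert L to m: L = 257e-6 m
Step 2: L^2 = (257e-6)^2 = 6.6049e-08 m^2
Step 3: tau = 2200 * 710 * 6.6049e-08 / 130 = 7.9360414e-04 s
Step 4: Convert to microseconds (multiply by 1e6).
tau = 793.604 us


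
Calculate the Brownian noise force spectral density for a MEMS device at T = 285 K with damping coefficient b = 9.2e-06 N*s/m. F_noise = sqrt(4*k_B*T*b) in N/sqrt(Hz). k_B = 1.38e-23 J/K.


Step 1: Compute 4 * k_B * T * b
= 4 * 1.38e-23 * 285 * 9.2e-06
= 1.4473e-25 N^2/Hz
Step 2: F_noise = sqrt(1.4473e-25)
F_noise = 3.80e-13 N/sqrt(Hz)


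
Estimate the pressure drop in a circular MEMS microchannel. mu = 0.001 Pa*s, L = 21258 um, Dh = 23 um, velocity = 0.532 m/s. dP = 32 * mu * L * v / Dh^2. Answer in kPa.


Step 1: Convert to SI: L = 21258e-6 m, Dh = 23e-6 m
Step 2: dP = 32 * 0.001 * 21258e-6 * 0.532 / (23e-6)^2
Step 3: dP = 684113.78 Pa
Step 4: Convert to kPa: dP = 684.11 kPa


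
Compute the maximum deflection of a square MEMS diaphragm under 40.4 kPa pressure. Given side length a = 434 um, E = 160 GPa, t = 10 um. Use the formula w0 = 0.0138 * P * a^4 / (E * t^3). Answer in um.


Step 1: Convert pressure to compatible units (E is in GPa, so P in GPa).
P = 40.4 kPa = 40.4e-6 GPa
Step 2: Compute numerator: 0.0138 * P * a^4.
a^4 = 434^4 = 35477982736
numerator = 0.0138 * 40.4e-6 * 35477982736 = 1.97797e+04
Step 3: Compute denominator: E * t^3 = 160 * 10^3 = 160000
Step 4: w0 = numerator / denominator = 1.97797e+04 / 160000 = 0.1236 um


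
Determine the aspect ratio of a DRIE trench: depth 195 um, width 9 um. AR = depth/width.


Step 1: AR = depth / width
Step 2: AR = 195 / 9
AR = 21.7


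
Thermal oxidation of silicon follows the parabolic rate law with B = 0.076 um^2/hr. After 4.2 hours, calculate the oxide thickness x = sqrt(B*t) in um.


Step 1: Compute B*t = 0.076 * 4.2 = 0.3192
Step 2: x = sqrt(0.3192)
x = 0.565 um


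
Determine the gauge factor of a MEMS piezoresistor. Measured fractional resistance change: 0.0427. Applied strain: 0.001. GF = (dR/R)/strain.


Step 1: Identify values.
dR/R = 0.0427, strain = 0.001
Step 2: GF = (dR/R) / strain = 0.0427 / 0.001
GF = 42.7


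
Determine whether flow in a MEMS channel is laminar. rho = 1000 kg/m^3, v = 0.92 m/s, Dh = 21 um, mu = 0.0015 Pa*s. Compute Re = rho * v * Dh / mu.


Step 1: Convert Dh to meters: Dh = 21e-6 m
Step 2: Re = rho * v * Dh / mu
Re = 1000 * 0.92 * 21e-6 / 0.0015
Re = 12.88
Since Re = 12.88 is below ~2300, the flow is laminar.


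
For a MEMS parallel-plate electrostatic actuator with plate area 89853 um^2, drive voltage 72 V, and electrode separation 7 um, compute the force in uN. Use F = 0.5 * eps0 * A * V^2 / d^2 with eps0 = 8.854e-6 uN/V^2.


Step 1: Identify parameters.
eps0 = 8.854e-6 uN/V^2, A = 89853 um^2, V = 72 V, d = 7 um
Step 2: Compute V^2 = 72^2 = 5184
Step 3: Compute d^2 = 7^2 = 49
Step 4: F = 0.5 * 8.854e-6 * 89853 * 5184 / 49
F = 42.083 uN


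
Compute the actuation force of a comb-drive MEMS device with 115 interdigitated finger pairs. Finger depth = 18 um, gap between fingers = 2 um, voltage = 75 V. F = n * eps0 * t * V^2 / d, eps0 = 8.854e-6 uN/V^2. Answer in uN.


Step 1: Parameters: n=115, eps0=8.854e-6 uN/V^2, t=18 um, V=75 V, d=2 um
Step 2: V^2 = 5625
Step 3: F = 115 * 8.854e-6 * 18 * 5625 / 2
F = 51.547 uN


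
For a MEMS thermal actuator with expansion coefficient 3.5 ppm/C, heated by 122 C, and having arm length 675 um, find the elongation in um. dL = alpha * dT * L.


Step 1: Convert CTE: alpha = 3.5 ppm/C = 3.5e-6 /C
Step 2: dL = 3.5e-6 * 122 * 675
dL = 0.2882 um


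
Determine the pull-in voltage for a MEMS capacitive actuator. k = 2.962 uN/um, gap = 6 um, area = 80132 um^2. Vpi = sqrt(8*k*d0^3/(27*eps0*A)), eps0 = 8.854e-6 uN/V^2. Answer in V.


Step 1: Compute numerator: 8 * k * d0^3 = 8 * 2.962 * 6^3 = 5118.336
Step 2: Compute denominator: 27 * eps0 * A = 27 * 8.854e-6 * 80132 = 19.156196
Step 3: Vpi = sqrt(5118.336 / 19.156196)
Vpi = 16.35 V


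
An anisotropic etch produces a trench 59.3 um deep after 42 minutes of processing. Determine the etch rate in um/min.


Step 1: Etch rate = depth / time
Step 2: rate = 59.3 / 42
rate = 1.412 um/min


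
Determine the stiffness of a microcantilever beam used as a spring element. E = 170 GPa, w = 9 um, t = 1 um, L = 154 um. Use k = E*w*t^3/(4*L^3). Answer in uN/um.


Step 1: Convert E to consistent units (1 GPa = 1000 uN/um^2).
E = 170 GPa = 170000 uN/um^2
Step 2: Compute t^3 = 1^3 = 1
Step 3: Compute L^3 = 154^3 = 3652264
Step 4: k = 170000 * 9 * 1 / (4 * 3652264)
k = 0.1047 uN/um


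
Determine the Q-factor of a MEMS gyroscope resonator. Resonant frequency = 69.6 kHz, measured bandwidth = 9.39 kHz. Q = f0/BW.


Step 1: Q = f0 / bandwidth
Step 2: Q = 69.6 / 9.39
Q = 7.4


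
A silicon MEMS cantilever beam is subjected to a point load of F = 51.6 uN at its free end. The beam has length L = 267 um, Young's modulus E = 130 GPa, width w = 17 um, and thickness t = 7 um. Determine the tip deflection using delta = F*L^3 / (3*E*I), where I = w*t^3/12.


Step 1: Calculate the second moment of area.
I = w * t^3 / 12 = 17 * 7^3 / 12 = 485.9167 um^4
Step 2: Convert E to consistent units (1 GPa = 1000 uN/um^2).
E = 130 GPa = 130000 uN/um^2
Step 3: Calculate tip deflection.
delta = F * L^3 / (3 * E * I)
delta = 51.6 * 267^3 / (3 * 130000 * 485.9167)
delta = 5.1827 um


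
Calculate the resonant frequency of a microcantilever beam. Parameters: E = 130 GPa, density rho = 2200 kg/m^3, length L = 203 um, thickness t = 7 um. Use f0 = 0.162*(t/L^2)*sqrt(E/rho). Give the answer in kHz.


Step 1: Convert units to SI.
t_SI = 7e-6 m, L_SI = 203e-6 m
Step 2: Calculate sqrt(E/rho).
sqrt(130e9 / 2200) = 7687.06 m/s
Step 3: Compute f0.
f0 = 0.162 * 7e-6 / (203e-6)^2 * 7687.06 = 211534.5 Hz = 211.53 kHz


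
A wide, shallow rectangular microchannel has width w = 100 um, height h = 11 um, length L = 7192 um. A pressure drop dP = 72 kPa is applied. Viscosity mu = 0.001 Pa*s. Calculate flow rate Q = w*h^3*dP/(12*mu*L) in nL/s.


Step 1: Convert all dimensions to SI (meters).
w = 100e-6 m, h = 11e-6 m, L = 7192e-6 m, dP = 72e3 Pa
Step 2: Q = w * h^3 * dP / (12 * mu * L)
Q = 100e-6 * (11e-6)^3 * 72e3 / (12 * 0.001 * 7192e-6) = 1.1104e-10 m^3/s
Step 3: Convert Q from m^3/s to nL/s (1 m^3 = 1e12 nL, so multiply by 1e12).
Q = 111.04 nL/s


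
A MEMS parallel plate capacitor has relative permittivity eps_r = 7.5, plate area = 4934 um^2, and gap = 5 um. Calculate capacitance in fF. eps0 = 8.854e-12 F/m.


Step 1: Convert area to m^2: A = 4934e-12 m^2
Step 2: Convert gap to m: d = 5e-6 m
Step 3: C = eps0 * eps_r * A / d
C = 8.854e-12 * 7.5 * 4934e-12 / 5e-6
Step 4: Convert to fF (multiply by 1e15).
C = 65.53 fF


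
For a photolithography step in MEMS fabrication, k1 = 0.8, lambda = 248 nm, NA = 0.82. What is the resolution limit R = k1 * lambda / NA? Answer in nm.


Step 1: Identify values: k1 = 0.8, lambda = 248 nm, NA = 0.82
Step 2: R = k1 * lambda / NA
R = 0.8 * 248 / 0.82
R = 242.0 nm


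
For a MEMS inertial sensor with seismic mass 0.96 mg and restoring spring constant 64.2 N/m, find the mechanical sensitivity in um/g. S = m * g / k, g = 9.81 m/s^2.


Step 1: Convert mass: m = 0.96 mg = 9.60e-07 kg
Step 2: S = m * g / k = 9.60e-07 * 9.81 / 64.2
Step 3: S = 1.47e-07 m/g
Step 4: Convert to um/g: S = 0.147 um/g


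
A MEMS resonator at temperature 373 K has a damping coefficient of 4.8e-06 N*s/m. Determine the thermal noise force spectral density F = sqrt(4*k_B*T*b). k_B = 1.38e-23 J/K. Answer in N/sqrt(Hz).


Step 1: Compute 4 * k_B * T * b
= 4 * 1.38e-23 * 373 * 4.8e-06
= 9.8830e-26 N^2/Hz
Step 2: F_noise = sqrt(9.8830e-26)
F_noise = 3.14e-13 N/sqrt(Hz)


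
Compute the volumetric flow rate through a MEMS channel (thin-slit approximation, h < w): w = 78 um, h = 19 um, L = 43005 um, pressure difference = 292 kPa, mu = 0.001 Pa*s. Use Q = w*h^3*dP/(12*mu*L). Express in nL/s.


Step 1: Convert all dimensions to SI (meters).
w = 78e-6 m, h = 19e-6 m, L = 43005e-6 m, dP = 292e3 Pa
Step 2: Q = w * h^3 * dP / (12 * mu * L)
Q = 78e-6 * (19e-6)^3 * 292e3 / (12 * 0.001 * 43005e-6) = 3.0271787e-10 m^3/s
Step 3: Convert Q from m^3/s to nL/s (1 m^3 = 1e12 nL, so multiply by 1e12).
Q = 302.718 nL/s


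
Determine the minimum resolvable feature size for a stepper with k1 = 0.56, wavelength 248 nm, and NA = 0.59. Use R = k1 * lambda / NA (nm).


Step 1: Identify values: k1 = 0.56, lambda = 248 nm, NA = 0.59
Step 2: R = k1 * lambda / NA
R = 0.56 * 248 / 0.59
R = 235.4 nm


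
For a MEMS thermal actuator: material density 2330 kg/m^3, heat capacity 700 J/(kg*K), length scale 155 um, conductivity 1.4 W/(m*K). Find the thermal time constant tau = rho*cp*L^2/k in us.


Step 1: Convert L to m: L = 155e-6 m
Step 2: L^2 = (155e-6)^2 = 2.4025e-08 m^2
Step 3: tau = 2330 * 700 * 2.4025e-08 / 1.4 = 2.7989125e-02 s
Step 4: Convert to microseconds (multiply by 1e6).
tau = 27989.125 us


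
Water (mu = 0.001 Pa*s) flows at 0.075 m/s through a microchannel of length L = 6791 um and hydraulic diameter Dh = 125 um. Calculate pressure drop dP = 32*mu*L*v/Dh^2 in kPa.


Step 1: Convert to SI: L = 6791e-6 m, Dh = 125e-6 m
Step 2: dP = 32 * 0.001 * 6791e-6 * 0.075 / (125e-6)^2
Step 3: dP = 1043.10 Pa
Step 4: Convert to kPa: dP = 1.04 kPa


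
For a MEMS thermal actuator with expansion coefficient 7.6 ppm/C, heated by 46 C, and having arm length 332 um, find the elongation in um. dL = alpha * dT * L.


Step 1: Convert CTE: alpha = 7.6 ppm/C = 7.6e-6 /C
Step 2: dL = 7.6e-6 * 46 * 332
dL = 0.1161 um


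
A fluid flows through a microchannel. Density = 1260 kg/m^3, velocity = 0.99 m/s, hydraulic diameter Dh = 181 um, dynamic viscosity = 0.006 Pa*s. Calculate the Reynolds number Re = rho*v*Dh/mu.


Step 1: Convert Dh to meters: Dh = 181e-6 m
Step 2: Re = rho * v * Dh / mu
Re = 1260 * 0.99 * 181e-6 / 0.006
Re = 37.63


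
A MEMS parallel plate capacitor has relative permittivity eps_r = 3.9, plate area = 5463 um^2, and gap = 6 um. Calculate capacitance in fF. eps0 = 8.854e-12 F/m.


Step 1: Convert area to m^2: A = 5463e-12 m^2
Step 2: Convert gap to m: d = 6e-6 m
Step 3: C = eps0 * eps_r * A / d
C = 8.854e-12 * 3.9 * 5463e-12 / 6e-6
Step 4: Convert to fF (multiply by 1e15).
C = 31.44 fF


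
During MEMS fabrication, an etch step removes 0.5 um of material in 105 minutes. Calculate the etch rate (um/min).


Step 1: Etch rate = depth / time
Step 2: rate = 0.5 / 105
rate = 0.005 um/min


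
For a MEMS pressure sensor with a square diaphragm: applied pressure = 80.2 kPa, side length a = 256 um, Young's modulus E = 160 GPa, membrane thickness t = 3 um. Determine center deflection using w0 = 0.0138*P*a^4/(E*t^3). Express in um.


Step 1: Convert pressure to compatible units (E is in GPa, so P in GPa).
P = 80.2 kPa = 80.2e-6 GPa
Step 2: Compute numerator: 0.0138 * P * a^4.
a^4 = 256^4 = 4294967296
numerator = 0.0138 * 80.2e-6 * 4294967296 = 4.753498e+03
Step 3: Compute denominator: E * t^3 = 160 * 3^3 = 4320
Step 4: w0 = numerator / denominator = 4.753498e+03 / 4320 = 1.1003 um


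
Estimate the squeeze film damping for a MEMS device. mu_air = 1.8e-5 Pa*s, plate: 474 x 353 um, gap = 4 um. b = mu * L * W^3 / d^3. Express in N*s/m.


Step 1: Convert to SI.
L = 474e-6 m, W = 353e-6 m, d = 4e-6 m
Step 2: W^3 = (353e-6)^3 = 4.40e-11 m^3
Step 3: d^3 = (4e-6)^3 = 6.40e-17 m^3
Step 4: b = 1.8e-5 * 474e-6 * 4.40e-11 / 6.40e-17
b = 5.86e-03 N*s/m


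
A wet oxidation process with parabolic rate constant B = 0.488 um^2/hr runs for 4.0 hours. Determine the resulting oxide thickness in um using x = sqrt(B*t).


Step 1: Compute B*t = 0.488 * 4.0 = 1.952
Step 2: x = sqrt(1.952)
x = 1.397 um


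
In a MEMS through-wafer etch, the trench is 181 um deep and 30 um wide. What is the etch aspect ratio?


Step 1: AR = depth / width
Step 2: AR = 181 / 30
AR = 6.0


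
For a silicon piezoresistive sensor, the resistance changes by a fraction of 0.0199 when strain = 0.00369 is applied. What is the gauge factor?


Step 1: Identify values.
dR/R = 0.0199, strain = 0.00369
Step 2: GF = (dR/R) / strain = 0.0199 / 0.00369
GF = 5.4


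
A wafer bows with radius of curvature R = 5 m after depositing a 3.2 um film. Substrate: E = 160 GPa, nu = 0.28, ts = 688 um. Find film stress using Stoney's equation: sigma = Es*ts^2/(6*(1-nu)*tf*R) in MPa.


Step 1: Compute numerator: Es * ts^2 = 160 * 688^2 = 75735040 (GPa*um^2)
Step 2: Compute denominator (R in um): 6*(1-nu)*tf*R = 6*0.72*3.2*5e6 = 69120000.0 (um^2)
Step 3: sigma (GPa) = 75735040 / 69120000.0 = 1.095704e+00 GPa
Step 4: Convert to MPa (x1000): sigma = 1095.7 MPa


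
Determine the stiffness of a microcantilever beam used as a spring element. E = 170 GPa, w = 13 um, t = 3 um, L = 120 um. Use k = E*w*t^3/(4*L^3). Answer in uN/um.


Step 1: Convert E to consistent units (1 GPa = 1000 uN/um^2).
E = 170 GPa = 170000 uN/um^2
Step 2: Compute t^3 = 3^3 = 27
Step 3: Compute L^3 = 120^3 = 1728000
Step 4: k = 170000 * 13 * 27 / (4 * 1728000)
k = 8.6328 uN/um


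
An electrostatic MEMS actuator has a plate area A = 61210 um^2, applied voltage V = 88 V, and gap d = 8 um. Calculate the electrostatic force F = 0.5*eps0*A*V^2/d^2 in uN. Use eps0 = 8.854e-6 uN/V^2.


Step 1: Identify parameters.
eps0 = 8.854e-6 uN/V^2, A = 61210 um^2, V = 88 V, d = 8 um
Step 2: Compute V^2 = 88^2 = 7744
Step 3: Compute d^2 = 8^2 = 64
Step 4: F = 0.5 * 8.854e-6 * 61210 * 7744 / 64
F = 32.788 uN


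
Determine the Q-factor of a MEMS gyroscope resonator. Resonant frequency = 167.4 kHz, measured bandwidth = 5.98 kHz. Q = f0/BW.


Step 1: Q = f0 / bandwidth
Step 2: Q = 167.4 / 5.98
Q = 28.0


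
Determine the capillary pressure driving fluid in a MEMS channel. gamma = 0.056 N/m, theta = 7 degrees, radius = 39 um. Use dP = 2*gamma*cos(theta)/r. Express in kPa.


Step 1: cos(7 deg) = 0.9925
Step 2: Convert r to m: r = 39e-6 m
Step 3: dP = 2 * 0.056 * 0.9925 / 39e-6 = 2850.3 Pa
Step 4: Convert Pa to kPa (divide by 1000).
dP = 2.85 kPa


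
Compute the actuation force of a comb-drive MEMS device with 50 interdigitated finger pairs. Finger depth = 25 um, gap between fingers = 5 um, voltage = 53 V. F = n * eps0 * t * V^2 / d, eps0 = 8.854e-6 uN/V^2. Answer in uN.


Step 1: Parameters: n=50, eps0=8.854e-6 uN/V^2, t=25 um, V=53 V, d=5 um
Step 2: V^2 = 2809
Step 3: F = 50 * 8.854e-6 * 25 * 2809 / 5
F = 6.218 uN


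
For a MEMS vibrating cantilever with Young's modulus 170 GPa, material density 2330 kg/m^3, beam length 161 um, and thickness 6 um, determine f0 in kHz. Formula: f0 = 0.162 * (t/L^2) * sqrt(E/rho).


Step 1: Convert units to SI.
t_SI = 6e-6 m, L_SI = 161e-6 m
Step 2: Calculate sqrt(E/rho).
sqrt(170e9 / 2330) = 8541.74 m/s
Step 3: Compute f0.
f0 = 0.162 * 6e-6 / (161e-6)^2 * 8541.74 = 320302.9 Hz = 320.3 kHz


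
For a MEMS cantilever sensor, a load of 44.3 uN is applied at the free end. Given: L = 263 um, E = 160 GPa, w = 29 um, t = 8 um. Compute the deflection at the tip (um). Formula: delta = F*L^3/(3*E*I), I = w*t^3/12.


Step 1: Calculate the second moment of area.
I = w * t^3 / 12 = 29 * 8^3 / 12 = 1237.3333 um^4
Step 2: Convert E to consistent units (1 GPa = 1000 uN/um^2).
E = 160 GPa = 160000 uN/um^2
Step 3: Calculate tip deflection.
delta = F * L^3 / (3 * E * I)
delta = 44.3 * 263^3 / (3 * 160000 * 1237.3333)
delta = 1.3569 um


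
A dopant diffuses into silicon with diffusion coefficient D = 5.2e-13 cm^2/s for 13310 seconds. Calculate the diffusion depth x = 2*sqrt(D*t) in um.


Step 1: Compute D*t = 5.2e-13 * 13310 = 6.9212e-09 cm^2
Step 2: sqrt(D*t) = 8.31937e-05 cm
Step 3: x = 2 * 8.31937e-05 cm = 1.663874e-04 cm
Step 4: Convert to um (1 cm = 1e4 um): x = 1.664 um


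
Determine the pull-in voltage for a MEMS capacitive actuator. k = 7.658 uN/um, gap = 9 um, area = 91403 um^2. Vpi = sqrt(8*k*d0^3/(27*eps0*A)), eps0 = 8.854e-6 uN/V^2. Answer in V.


Step 1: Compute numerator: 8 * k * d0^3 = 8 * 7.658 * 9^3 = 44661.456
Step 2: Compute denominator: 27 * eps0 * A = 27 * 8.854e-6 * 91403 = 21.850618
Step 3: Vpi = sqrt(44661.456 / 21.850618)
Vpi = 45.21 V


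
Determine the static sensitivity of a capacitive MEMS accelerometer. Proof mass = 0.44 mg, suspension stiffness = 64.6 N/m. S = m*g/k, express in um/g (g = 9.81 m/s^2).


Step 1: Convert mass: m = 0.44 mg = 4.40e-07 kg
Step 2: S = m * g / k = 4.40e-07 * 9.81 / 64.6
Step 3: S = 6.68e-08 m/g
Step 4: Convert to um/g: S = 0.067 um/g


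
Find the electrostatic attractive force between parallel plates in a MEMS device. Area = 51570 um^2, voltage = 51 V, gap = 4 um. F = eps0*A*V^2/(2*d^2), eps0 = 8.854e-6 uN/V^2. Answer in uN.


Step 1: Identify parameters.
eps0 = 8.854e-6 uN/V^2, A = 51570 um^2, V = 51 V, d = 4 um
Step 2: Compute V^2 = 51^2 = 2601
Step 3: Compute d^2 = 4^2 = 16
Step 4: F = 0.5 * 8.854e-6 * 51570 * 2601 / 16
F = 37.113 uN


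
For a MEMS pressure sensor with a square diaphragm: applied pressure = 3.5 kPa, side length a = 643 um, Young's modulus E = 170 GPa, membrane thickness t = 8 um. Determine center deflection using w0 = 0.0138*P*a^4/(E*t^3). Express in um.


Step 1: Convert pressure to compatible units (E is in GPa, so P in GPa).
P = 3.5 kPa = 3.5e-6 GPa
Step 2: Compute numerator: 0.0138 * P * a^4.
a^4 = 643^4 = 170940075601
numerator = 0.0138 * 3.5e-6 * 170940075601 = 8.2564e+03
Step 3: Compute denominator: E * t^3 = 170 * 8^3 = 87040
Step 4: w0 = numerator / denominator = 8.2564e+03 / 87040 = 0.0949 um


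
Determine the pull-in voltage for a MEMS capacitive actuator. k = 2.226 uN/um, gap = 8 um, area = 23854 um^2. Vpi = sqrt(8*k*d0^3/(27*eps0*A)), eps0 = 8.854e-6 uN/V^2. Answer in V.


Step 1: Compute numerator: 8 * k * d0^3 = 8 * 2.226 * 8^3 = 9117.696
Step 2: Compute denominator: 27 * eps0 * A = 27 * 8.854e-6 * 23854 = 5.70249
Step 3: Vpi = sqrt(9117.696 / 5.70249)
Vpi = 39.99 V


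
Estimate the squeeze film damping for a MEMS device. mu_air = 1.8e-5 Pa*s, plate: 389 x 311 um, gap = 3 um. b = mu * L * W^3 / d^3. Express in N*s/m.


Step 1: Convert to SI.
L = 389e-6 m, W = 311e-6 m, d = 3e-6 m
Step 2: W^3 = (311e-6)^3 = 3.01e-11 m^3
Step 3: d^3 = (3e-6)^3 = 2.70e-17 m^3
Step 4: b = 1.8e-5 * 389e-6 * 3.01e-11 / 2.70e-17
b = 7.80e-03 N*s/m


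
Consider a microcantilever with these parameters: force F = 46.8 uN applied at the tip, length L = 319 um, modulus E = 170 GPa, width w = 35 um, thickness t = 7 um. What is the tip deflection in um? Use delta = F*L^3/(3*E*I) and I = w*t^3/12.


Step 1: Calculate the second moment of area.
I = w * t^3 / 12 = 35 * 7^3 / 12 = 1000.4167 um^4
Step 2: Convert E to consistent units (1 GPa = 1000 uN/um^2).
E = 170 GPa = 170000 uN/um^2
Step 3: Calculate tip deflection.
delta = F * L^3 / (3 * E * I)
delta = 46.8 * 319^3 / (3 * 170000 * 1000.4167)
delta = 2.9776 um


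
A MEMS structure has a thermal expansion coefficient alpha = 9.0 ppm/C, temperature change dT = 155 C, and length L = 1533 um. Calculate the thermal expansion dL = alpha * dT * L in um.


Step 1: Convert CTE: alpha = 9.0 ppm/C = 9.0e-6 /C
Step 2: dL = 9.0e-6 * 155 * 1533
dL = 2.1385 um


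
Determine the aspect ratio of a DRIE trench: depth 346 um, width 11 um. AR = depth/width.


Step 1: AR = depth / width
Step 2: AR = 346 / 11
AR = 31.5


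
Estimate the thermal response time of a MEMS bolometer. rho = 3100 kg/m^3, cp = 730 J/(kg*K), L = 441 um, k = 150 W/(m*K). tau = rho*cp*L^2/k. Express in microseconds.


Step 1: Convert L to m: L = 441e-6 m
Step 2: L^2 = (441e-6)^2 = 1.94481e-07 m^2
Step 3: tau = 3100 * 730 * 1.94481e-07 / 150 = 2.93407e-03 s
Step 4: Convert to microseconds (multiply by 1e6).
tau = 2934.07 us


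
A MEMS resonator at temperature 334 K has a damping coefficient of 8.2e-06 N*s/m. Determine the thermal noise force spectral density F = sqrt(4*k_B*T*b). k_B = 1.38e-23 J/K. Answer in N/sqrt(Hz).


Step 1: Compute 4 * k_B * T * b
= 4 * 1.38e-23 * 334 * 8.2e-06
= 1.5118e-25 N^2/Hz
Step 2: F_noise = sqrt(1.5118e-25)
F_noise = 3.89e-13 N/sqrt(Hz)


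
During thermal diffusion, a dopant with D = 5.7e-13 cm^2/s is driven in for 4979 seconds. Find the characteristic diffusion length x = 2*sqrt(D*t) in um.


Step 1: Compute D*t = 5.7e-13 * 4979 = 2.83803e-09 cm^2
Step 2: sqrt(D*t) = 5.32732e-05 cm
Step 3: x = 2 * 5.32732e-05 cm = 1.065464e-04 cm
Step 4: Convert to um (1 cm = 1e4 um): x = 1.065 um


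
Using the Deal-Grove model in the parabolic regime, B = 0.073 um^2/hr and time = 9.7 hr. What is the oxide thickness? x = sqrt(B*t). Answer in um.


Step 1: Compute B*t = 0.073 * 9.7 = 0.7081
Step 2: x = sqrt(0.7081)
x = 0.841 um


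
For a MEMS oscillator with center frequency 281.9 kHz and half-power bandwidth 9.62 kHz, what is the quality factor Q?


Step 1: Q = f0 / bandwidth
Step 2: Q = 281.9 / 9.62
Q = 29.3


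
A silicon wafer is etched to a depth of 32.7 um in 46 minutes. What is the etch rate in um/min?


Step 1: Etch rate = depth / time
Step 2: rate = 32.7 / 46
rate = 0.711 um/min


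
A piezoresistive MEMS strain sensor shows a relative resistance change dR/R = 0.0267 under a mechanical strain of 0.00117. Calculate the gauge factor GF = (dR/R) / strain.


Step 1: Identify values.
dR/R = 0.0267, strain = 0.00117
Step 2: GF = (dR/R) / strain = 0.0267 / 0.00117
GF = 22.8


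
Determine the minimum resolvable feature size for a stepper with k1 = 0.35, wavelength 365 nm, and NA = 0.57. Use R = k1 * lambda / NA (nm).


Step 1: Identify values: k1 = 0.35, lambda = 365 nm, NA = 0.57
Step 2: R = k1 * lambda / NA
R = 0.35 * 365 / 0.57
R = 224.1 nm


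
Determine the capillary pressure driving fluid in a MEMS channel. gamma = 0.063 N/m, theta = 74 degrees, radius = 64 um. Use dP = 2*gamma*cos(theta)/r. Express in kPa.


Step 1: cos(74 deg) = 0.2756
Step 2: Convert r to m: r = 64e-6 m
Step 3: dP = 2 * 0.063 * 0.2756 / 64e-6 = 542.6 Pa
Step 4: Convert Pa to kPa (divide by 1000).
dP = 0.54 kPa


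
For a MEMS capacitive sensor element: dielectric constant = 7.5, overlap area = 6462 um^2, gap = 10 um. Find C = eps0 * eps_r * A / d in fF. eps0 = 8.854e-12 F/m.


Step 1: Convert area to m^2: A = 6462e-12 m^2
Step 2: Convert gap to m: d = 10e-6 m
Step 3: C = eps0 * eps_r * A / d
C = 8.854e-12 * 7.5 * 6462e-12 / 10e-6
Step 4: Convert to fF (multiply by 1e15).
C = 42.91 fF


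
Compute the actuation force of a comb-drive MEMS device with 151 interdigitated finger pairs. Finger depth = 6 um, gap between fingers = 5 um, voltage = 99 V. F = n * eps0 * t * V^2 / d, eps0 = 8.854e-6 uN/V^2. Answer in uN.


Step 1: Parameters: n=151, eps0=8.854e-6 uN/V^2, t=6 um, V=99 V, d=5 um
Step 2: V^2 = 9801
Step 3: F = 151 * 8.854e-6 * 6 * 9801 / 5
F = 15.724 uN


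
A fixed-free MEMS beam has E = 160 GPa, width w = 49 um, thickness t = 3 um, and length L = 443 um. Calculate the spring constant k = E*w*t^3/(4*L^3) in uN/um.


Step 1: Convert E to consistent units (1 GPa = 1000 uN/um^2).
E = 160 GPa = 160000 uN/um^2
Step 2: Compute t^3 = 3^3 = 27
Step 3: Compute L^3 = 443^3 = 86938307
Step 4: k = 160000 * 49 * 27 / (4 * 86938307)
k = 0.6087 uN/um


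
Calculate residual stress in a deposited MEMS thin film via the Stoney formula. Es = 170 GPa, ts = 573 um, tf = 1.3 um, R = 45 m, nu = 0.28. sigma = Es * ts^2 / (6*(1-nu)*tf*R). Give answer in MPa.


Step 1: Compute numerator: Es * ts^2 = 170 * 573^2 = 55815930 (GPa*um^2)
Step 2: Compute denominator (R in um): 6*(1-nu)*tf*R = 6*0.72*1.3*45e6 = 252720000.0 (um^2)
Step 3: sigma (GPa) = 55815930 / 252720000.0 = 2.20861e-01 GPa
Step 4: Convert to MPa (x1000): sigma = 220.9 MPa


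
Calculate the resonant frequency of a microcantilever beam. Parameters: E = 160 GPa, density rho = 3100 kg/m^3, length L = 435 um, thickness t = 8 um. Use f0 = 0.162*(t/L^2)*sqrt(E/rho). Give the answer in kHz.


Step 1: Convert units to SI.
t_SI = 8e-6 m, L_SI = 435e-6 m
Step 2: Calculate sqrt(E/rho).
sqrt(160e9 / 3100) = 7184.21 m/s
Step 3: Compute f0.
f0 = 0.162 * 8e-6 / (435e-6)^2 * 7184.21 = 49204.6 Hz = 49.2 kHz


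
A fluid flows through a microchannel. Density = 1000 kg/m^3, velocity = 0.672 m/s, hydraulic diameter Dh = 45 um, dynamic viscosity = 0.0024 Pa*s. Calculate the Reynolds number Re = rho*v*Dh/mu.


Step 1: Convert Dh to meters: Dh = 45e-6 m
Step 2: Re = rho * v * Dh / mu
Re = 1000 * 0.672 * 45e-6 / 0.0024
Re = 12.6


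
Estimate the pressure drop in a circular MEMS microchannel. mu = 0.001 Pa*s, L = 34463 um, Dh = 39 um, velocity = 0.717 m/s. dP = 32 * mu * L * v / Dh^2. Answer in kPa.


Step 1: Convert to SI: L = 34463e-6 m, Dh = 39e-6 m
Step 2: dP = 32 * 0.001 * 34463e-6 * 0.717 / (39e-6)^2
Step 3: dP = 519867.90 Pa
Step 4: Convert to kPa: dP = 519.87 kPa


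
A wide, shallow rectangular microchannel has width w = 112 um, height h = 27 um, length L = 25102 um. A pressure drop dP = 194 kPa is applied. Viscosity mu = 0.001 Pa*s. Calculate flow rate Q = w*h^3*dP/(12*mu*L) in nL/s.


Step 1: Convert all dimensions to SI (meters).
w = 112e-6 m, h = 27e-6 m, L = 25102e-6 m, dP = 194e3 Pa
Step 2: Q = w * h^3 * dP / (12 * mu * L)
Q = 112e-6 * (27e-6)^3 * 194e3 / (12 * 0.001 * 25102e-6) = 1.41978137e-09 m^3/s
Step 3: Convert Q from m^3/s to nL/s (1 m^3 = 1e12 nL, so multiply by 1e12).
Q = 1419.781 nL/s


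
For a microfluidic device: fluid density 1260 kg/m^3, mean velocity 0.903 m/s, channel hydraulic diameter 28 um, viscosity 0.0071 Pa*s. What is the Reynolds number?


Step 1: Convert Dh to meters: Dh = 28e-6 m
Step 2: Re = rho * v * Dh / mu
Re = 1260 * 0.903 * 28e-6 / 0.0071
Re = 4.487


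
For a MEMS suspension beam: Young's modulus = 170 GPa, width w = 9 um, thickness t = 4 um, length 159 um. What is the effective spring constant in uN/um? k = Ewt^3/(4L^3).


Step 1: Convert E to consistent units (1 GPa = 1000 uN/um^2).
E = 170 GPa = 170000 uN/um^2
Step 2: Compute t^3 = 4^3 = 64
Step 3: Compute L^3 = 159^3 = 4019679
Step 4: k = 170000 * 9 * 64 / (4 * 4019679)
k = 6.09 uN/um


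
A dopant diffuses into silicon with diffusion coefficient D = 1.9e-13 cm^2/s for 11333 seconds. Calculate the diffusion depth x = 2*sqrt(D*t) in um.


Step 1: Compute D*t = 1.9e-13 * 11333 = 2.15327e-09 cm^2
Step 2: sqrt(D*t) = 4.6403e-05 cm
Step 3: x = 2 * 4.6403e-05 cm = 9.2806e-05 cm
Step 4: Convert to um (1 cm = 1e4 um): x = 0.928 um


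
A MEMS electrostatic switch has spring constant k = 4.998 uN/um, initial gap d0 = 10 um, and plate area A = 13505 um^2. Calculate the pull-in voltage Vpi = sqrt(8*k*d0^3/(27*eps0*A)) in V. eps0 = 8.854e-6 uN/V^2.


Step 1: Compute numerator: 8 * k * d0^3 = 8 * 4.998 * 10^3 = 39984.0
Step 2: Compute denominator: 27 * eps0 * A = 27 * 8.854e-6 * 13505 = 3.228478
Step 3: Vpi = sqrt(39984.0 / 3.228478)
Vpi = 111.29 V


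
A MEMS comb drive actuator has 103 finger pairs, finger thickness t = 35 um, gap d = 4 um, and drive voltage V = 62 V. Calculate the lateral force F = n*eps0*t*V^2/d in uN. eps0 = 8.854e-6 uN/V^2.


Step 1: Parameters: n=103, eps0=8.854e-6 uN/V^2, t=35 um, V=62 V, d=4 um
Step 2: V^2 = 3844
Step 3: F = 103 * 8.854e-6 * 35 * 3844 / 4
F = 30.674 uN


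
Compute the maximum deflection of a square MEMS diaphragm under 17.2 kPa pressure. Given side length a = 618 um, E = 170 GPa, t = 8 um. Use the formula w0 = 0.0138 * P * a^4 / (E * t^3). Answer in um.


Step 1: Convert pressure to compatible units (E is in GPa, so P in GPa).
P = 17.2 kPa = 17.2e-6 GPa
Step 2: Compute numerator: 0.0138 * P * a^4.
a^4 = 618^4 = 145865941776
numerator = 0.0138 * 17.2e-6 * 145865941776 = 3.46227e+04
Step 3: Compute denominator: E * t^3 = 170 * 8^3 = 87040
Step 4: w0 = numerator / denominator = 3.46227e+04 / 87040 = 0.3978 um


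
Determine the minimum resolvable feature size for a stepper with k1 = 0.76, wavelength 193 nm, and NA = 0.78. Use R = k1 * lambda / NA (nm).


Step 1: Identify values: k1 = 0.76, lambda = 193 nm, NA = 0.78
Step 2: R = k1 * lambda / NA
R = 0.76 * 193 / 0.78
R = 188.1 nm


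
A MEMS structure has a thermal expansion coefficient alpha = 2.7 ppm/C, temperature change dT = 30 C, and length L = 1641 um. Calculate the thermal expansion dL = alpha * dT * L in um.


Step 1: Convert CTE: alpha = 2.7 ppm/C = 2.7e-6 /C
Step 2: dL = 2.7e-6 * 30 * 1641
dL = 0.1329 um


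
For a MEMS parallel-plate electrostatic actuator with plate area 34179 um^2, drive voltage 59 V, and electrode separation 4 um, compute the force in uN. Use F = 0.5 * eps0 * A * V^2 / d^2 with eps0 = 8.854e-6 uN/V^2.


Step 1: Identify parameters.
eps0 = 8.854e-6 uN/V^2, A = 34179 um^2, V = 59 V, d = 4 um
Step 2: Compute V^2 = 59^2 = 3481
Step 3: Compute d^2 = 4^2 = 16
Step 4: F = 0.5 * 8.854e-6 * 34179 * 3481 / 16
F = 32.919 uN


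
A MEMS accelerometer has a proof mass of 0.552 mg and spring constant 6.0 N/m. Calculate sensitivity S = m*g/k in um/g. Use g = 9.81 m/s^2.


Step 1: Convert mass: m = 0.552 mg = 5.52e-07 kg
Step 2: S = m * g / k = 5.52e-07 * 9.81 / 6.0
Step 3: S = 9.03e-07 m/g
Step 4: Convert to um/g: S = 0.903 um/g


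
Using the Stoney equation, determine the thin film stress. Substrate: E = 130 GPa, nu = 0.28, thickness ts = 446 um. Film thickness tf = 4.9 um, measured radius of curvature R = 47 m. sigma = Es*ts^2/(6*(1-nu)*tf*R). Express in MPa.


Step 1: Compute numerator: Es * ts^2 = 130 * 446^2 = 25859080 (GPa*um^2)
Step 2: Compute denominator (R in um): 6*(1-nu)*tf*R = 6*0.72*4.9*47e6 = 994896000.0 (um^2)
Step 3: sigma (GPa) = 25859080 / 994896000.0 = 2.5992e-02 GPa
Step 4: Convert to MPa (x1000): sigma = 26.0 MPa


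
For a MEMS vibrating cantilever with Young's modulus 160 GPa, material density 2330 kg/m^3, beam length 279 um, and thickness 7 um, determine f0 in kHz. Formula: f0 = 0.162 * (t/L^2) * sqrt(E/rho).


Step 1: Convert units to SI.
t_SI = 7e-6 m, L_SI = 279e-6 m
Step 2: Calculate sqrt(E/rho).
sqrt(160e9 / 2330) = 8286.71 m/s
Step 3: Compute f0.
f0 = 0.162 * 7e-6 / (279e-6)^2 * 8286.71 = 120722.1 Hz = 120.72 kHz


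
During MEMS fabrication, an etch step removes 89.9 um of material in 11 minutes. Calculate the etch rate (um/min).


Step 1: Etch rate = depth / time
Step 2: rate = 89.9 / 11
rate = 8.173 um/min


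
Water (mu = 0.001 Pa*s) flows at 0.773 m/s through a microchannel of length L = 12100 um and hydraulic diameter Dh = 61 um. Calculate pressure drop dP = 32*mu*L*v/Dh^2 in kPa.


Step 1: Convert to SI: L = 12100e-6 m, Dh = 61e-6 m
Step 2: dP = 32 * 0.001 * 12100e-6 * 0.773 / (61e-6)^2
Step 3: dP = 80436.87 Pa
Step 4: Convert to kPa: dP = 80.44 kPa


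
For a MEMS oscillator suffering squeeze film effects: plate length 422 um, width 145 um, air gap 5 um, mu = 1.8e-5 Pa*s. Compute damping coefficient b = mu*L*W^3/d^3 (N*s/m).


Step 1: Convert to SI.
L = 422e-6 m, W = 145e-6 m, d = 5e-6 m
Step 2: W^3 = (145e-6)^3 = 3.05e-12 m^3
Step 3: d^3 = (5e-6)^3 = 1.25e-16 m^3
Step 4: b = 1.8e-5 * 422e-6 * 3.05e-12 / 1.25e-16
b = 1.85e-04 N*s/m


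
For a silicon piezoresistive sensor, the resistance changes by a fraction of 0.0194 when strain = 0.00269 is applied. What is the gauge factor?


Step 1: Identify values.
dR/R = 0.0194, strain = 0.00269
Step 2: GF = (dR/R) / strain = 0.0194 / 0.00269
GF = 7.2


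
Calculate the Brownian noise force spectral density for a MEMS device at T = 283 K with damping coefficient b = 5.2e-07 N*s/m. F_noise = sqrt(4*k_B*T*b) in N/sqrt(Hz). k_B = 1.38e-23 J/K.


Step 1: Compute 4 * k_B * T * b
= 4 * 1.38e-23 * 283 * 5.2e-07
= 8.1232e-27 N^2/Hz
Step 2: F_noise = sqrt(8.1232e-27)
F_noise = 9.01e-14 N/sqrt(Hz)


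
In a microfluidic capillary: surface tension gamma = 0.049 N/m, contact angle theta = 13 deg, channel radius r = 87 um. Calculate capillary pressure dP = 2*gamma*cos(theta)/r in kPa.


Step 1: cos(13 deg) = 0.9744
Step 2: Convert r to m: r = 87e-6 m
Step 3: dP = 2 * 0.049 * 0.9744 / 87e-6 = 1097.6 Pa
Step 4: Convert Pa to kPa (divide by 1000).
dP = 1.1 kPa


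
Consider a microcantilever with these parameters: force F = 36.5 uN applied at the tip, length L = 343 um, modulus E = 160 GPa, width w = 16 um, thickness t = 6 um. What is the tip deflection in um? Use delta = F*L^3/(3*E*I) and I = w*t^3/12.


Step 1: Calculate the second moment of area.
I = w * t^3 / 12 = 16 * 6^3 / 12 = 288.0 um^4
Step 2: Convert E to consistent units (1 GPa = 1000 uN/um^2).
E = 160 GPa = 160000 uN/um^2
Step 3: Calculate tip deflection.
delta = F * L^3 / (3 * E * I)
delta = 36.5 * 343^3 / (3 * 160000 * 288.0)
delta = 10.6547 um


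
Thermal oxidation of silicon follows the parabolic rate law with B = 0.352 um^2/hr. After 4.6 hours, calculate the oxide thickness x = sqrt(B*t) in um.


Step 1: Compute B*t = 0.352 * 4.6 = 1.6192
Step 2: x = sqrt(1.6192)
x = 1.272 um


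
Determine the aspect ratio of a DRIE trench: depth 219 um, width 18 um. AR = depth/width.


Step 1: AR = depth / width
Step 2: AR = 219 / 18
AR = 12.2


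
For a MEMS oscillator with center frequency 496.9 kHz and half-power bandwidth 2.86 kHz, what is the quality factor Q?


Step 1: Q = f0 / bandwidth
Step 2: Q = 496.9 / 2.86
Q = 173.7


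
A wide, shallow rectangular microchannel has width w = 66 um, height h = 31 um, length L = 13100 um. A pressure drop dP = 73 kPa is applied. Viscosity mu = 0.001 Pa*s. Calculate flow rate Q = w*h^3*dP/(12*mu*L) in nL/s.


Step 1: Convert all dimensions to SI (meters).
w = 66e-6 m, h = 31e-6 m, L = 13100e-6 m, dP = 73e3 Pa
Step 2: Q = w * h^3 * dP / (12 * mu * L)
Q = 66e-6 * (31e-6)^3 * 73e3 / (12 * 0.001 * 13100e-6) = 9.1306e-10 m^3/s
Step 3: Convert Q from m^3/s to nL/s (1 m^3 = 1e12 nL, so multiply by 1e12).
Q = 913.06 nL/s


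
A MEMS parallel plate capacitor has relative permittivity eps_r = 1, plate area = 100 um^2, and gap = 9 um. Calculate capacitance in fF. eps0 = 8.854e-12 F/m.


Step 1: Convert area to m^2: A = 100e-12 m^2
Step 2: Convert gap to m: d = 9e-6 m
Step 3: C = eps0 * eps_r * A / d
C = 8.854e-12 * 1 * 100e-12 / 9e-6
Step 4: Convert to fF (multiply by 1e15).
C = 0.1 fF


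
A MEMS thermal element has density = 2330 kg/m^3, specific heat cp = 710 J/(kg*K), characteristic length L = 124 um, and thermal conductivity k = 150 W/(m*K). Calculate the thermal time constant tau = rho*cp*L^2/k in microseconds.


Step 1: Convert L to m: L = 124e-6 m
Step 2: L^2 = (124e-6)^2 = 1.5376e-08 m^2
Step 3: tau = 2330 * 710 * 1.5376e-08 / 150 = 1.6957678e-04 s
Step 4: Convert to microseconds (multiply by 1e6).
tau = 169.577 us


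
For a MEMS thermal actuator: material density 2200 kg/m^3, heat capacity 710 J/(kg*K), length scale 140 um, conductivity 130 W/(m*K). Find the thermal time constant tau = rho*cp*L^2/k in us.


Step 1: Convert L to m: L = 140e-6 m
Step 2: L^2 = (140e-6)^2 = 1.96e-08 m^2
Step 3: tau = 2200 * 710 * 1.96e-08 / 130 = 2.3550154e-04 s
Step 4: Convert to microseconds (multiply by 1e6).
tau = 235.502 us


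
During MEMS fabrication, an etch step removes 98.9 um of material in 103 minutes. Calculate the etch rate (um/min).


Step 1: Etch rate = depth / time
Step 2: rate = 98.9 / 103
rate = 0.96 um/min


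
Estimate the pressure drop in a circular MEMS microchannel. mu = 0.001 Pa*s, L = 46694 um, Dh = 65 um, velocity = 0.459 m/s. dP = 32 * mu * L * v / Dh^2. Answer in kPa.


Step 1: Convert to SI: L = 46694e-6 m, Dh = 65e-6 m
Step 2: dP = 32 * 0.001 * 46694e-6 * 0.459 / (65e-6)^2
Step 3: dP = 162329.34 Pa
Step 4: Convert to kPa: dP = 162.33 kPa


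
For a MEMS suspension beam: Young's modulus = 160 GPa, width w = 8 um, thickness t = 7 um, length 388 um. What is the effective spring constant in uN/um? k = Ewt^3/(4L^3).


Step 1: Convert E to consistent units (1 GPa = 1000 uN/um^2).
E = 160 GPa = 160000 uN/um^2
Step 2: Compute t^3 = 7^3 = 343
Step 3: Compute L^3 = 388^3 = 58411072
Step 4: k = 160000 * 8 * 343 / (4 * 58411072)
k = 1.8791 uN/um


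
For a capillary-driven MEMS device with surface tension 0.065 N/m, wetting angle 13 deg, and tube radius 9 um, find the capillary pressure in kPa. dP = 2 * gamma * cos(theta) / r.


Step 1: cos(13 deg) = 0.9744
Step 2: Convert r to m: r = 9e-6 m
Step 3: dP = 2 * 0.065 * 0.9744 / 9e-6 = 14074.7 Pa
Step 4: Convert Pa to kPa (divide by 1000).
dP = 14.07 kPa


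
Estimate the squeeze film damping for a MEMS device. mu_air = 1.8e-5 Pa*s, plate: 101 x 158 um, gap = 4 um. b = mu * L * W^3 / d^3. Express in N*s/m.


Step 1: Convert to SI.
L = 101e-6 m, W = 158e-6 m, d = 4e-6 m
Step 2: W^3 = (158e-6)^3 = 3.94e-12 m^3
Step 3: d^3 = (4e-6)^3 = 6.40e-17 m^3
Step 4: b = 1.8e-5 * 101e-6 * 3.94e-12 / 6.40e-17
b = 1.12e-04 N*s/m


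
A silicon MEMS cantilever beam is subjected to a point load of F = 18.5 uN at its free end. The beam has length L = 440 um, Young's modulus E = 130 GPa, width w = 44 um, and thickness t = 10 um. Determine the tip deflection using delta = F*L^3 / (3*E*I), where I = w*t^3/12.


Step 1: Calculate the second moment of area.
I = w * t^3 / 12 = 44 * 10^3 / 12 = 3666.6667 um^4
Step 2: Convert E to consistent units (1 GPa = 1000 uN/um^2).
E = 130 GPa = 130000 uN/um^2
Step 3: Calculate tip deflection.
delta = F * L^3 / (3 * E * I)
delta = 18.5 * 440^3 / (3 * 130000 * 3666.6667)
delta = 1.102 um


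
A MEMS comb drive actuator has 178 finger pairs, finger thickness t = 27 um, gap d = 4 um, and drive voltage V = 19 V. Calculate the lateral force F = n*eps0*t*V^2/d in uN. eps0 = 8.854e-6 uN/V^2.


Step 1: Parameters: n=178, eps0=8.854e-6 uN/V^2, t=27 um, V=19 V, d=4 um
Step 2: V^2 = 361
Step 3: F = 178 * 8.854e-6 * 27 * 361 / 4
F = 3.84 uN


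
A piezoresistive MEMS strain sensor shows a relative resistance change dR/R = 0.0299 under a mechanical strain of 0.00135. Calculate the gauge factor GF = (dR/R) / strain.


Step 1: Identify values.
dR/R = 0.0299, strain = 0.00135
Step 2: GF = (dR/R) / strain = 0.0299 / 0.00135
GF = 22.1
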